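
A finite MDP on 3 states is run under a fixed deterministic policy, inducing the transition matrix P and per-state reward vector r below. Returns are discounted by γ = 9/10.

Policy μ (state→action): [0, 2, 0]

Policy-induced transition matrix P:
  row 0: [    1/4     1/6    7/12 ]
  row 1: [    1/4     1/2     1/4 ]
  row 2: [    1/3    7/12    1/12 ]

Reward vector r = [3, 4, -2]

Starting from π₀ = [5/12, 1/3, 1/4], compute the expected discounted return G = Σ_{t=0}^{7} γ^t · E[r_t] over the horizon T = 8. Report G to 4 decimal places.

G = 11.0747

t=0: π = [0.4167, 0.3333, 0.2500], E[r] = 2.0833, γ^t·E[r] = 2.083333, running G = 2.083333
t=1: π = [0.2708, 0.3819, 0.3472], E[r] = 1.6458, γ^t·E[r] = 1.481250, running G = 3.564583
t=2: π = [0.2789, 0.4387, 0.2824], E[r] = 2.0266, γ^t·E[r] = 1.641563, running G = 5.206146
t=3: π = [0.2735, 0.4306, 0.2959], E[r] = 1.9510, γ^t·E[r] = 1.422281, running G = 6.628427
t=4: π = [0.2747, 0.4335, 0.2919], E[r] = 1.9742, γ^t·E[r] = 1.295262, running G = 7.923689
t=5: π = [0.2743, 0.4328, 0.2929], E[r] = 1.9682, γ^t·E[r] = 1.162214, running G = 9.085903
t=6: π = [0.2744, 0.4330, 0.2926], E[r] = 1.9699, γ^t·E[r] = 1.046863, running G = 10.132766
t=7: π = [0.2744, 0.4329, 0.2927], E[r] = 1.9694, γ^t·E[r] = 0.941967, running G = 11.074733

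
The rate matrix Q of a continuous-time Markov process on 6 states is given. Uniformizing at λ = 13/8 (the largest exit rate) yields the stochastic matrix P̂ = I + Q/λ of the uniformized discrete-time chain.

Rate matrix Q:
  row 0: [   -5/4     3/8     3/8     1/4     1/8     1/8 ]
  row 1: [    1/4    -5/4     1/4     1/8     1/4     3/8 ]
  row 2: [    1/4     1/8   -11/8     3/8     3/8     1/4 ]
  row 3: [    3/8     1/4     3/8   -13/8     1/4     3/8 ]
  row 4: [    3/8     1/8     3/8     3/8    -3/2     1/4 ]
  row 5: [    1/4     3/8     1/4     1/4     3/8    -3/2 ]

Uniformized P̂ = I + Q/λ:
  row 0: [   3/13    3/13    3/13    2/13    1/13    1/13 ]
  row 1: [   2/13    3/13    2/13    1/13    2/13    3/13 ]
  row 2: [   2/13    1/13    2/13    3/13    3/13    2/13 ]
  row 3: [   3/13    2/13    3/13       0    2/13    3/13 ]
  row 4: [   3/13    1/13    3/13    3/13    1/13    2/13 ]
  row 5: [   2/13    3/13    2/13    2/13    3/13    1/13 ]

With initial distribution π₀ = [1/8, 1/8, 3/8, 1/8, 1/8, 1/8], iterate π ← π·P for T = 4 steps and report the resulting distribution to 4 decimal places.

π = [0.1916, 0.1664, 0.1916, 0.1452, 0.1536, 0.1515]

t=0: π = [0.1250, 0.1250, 0.3750, 0.1250, 0.1250, 0.1250]
t=1: π = [0.1827, 0.1442, 0.1827, 0.1635, 0.1731, 0.1538]
t=2: π = [0.1938, 0.1635, 0.1938, 0.1450, 0.1524, 0.1516]
t=3: π = [0.1916, 0.1664, 0.1916, 0.1456, 0.1538, 0.1510]
t=4: π = [0.1916, 0.1664, 0.1916, 0.1452, 0.1536, 0.1515]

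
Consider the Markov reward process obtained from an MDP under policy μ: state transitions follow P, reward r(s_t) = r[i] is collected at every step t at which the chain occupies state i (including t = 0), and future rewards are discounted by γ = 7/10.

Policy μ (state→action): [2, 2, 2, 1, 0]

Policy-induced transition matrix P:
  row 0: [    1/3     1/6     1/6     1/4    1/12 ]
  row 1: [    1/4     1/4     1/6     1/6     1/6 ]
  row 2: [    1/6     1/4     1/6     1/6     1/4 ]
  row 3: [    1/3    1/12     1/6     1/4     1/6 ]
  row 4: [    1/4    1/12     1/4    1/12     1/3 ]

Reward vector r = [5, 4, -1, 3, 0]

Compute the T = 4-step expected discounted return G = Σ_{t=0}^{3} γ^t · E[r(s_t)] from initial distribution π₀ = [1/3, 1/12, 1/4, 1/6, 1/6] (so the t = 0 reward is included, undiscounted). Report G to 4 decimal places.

G = 5.9539

t=0: π = [0.3333, 0.0833, 0.2500, 0.1667, 0.1667], E[r] = 2.2500, γ^t·E[r] = 2.250000, running G = 2.250000
t=1: π = [0.2708, 0.1667, 0.1806, 0.1944, 0.1875], E[r] = 2.4236, γ^t·E[r] = 1.696528, running G = 3.946528
t=2: π = [0.2737, 0.1638, 0.1823, 0.1898, 0.1904], E[r] = 2.4109, γ^t·E[r] = 1.181331, running G = 5.127859
t=3: π = [0.2734, 0.1638, 0.1825, 0.1894, 0.1908], E[r] = 2.4082, γ^t·E[r] = 0.826022, running G = 5.953881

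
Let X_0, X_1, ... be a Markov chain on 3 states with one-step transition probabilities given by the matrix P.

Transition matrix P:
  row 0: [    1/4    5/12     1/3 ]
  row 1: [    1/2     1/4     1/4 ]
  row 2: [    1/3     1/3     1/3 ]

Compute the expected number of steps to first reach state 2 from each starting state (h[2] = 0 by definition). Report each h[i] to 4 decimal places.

h = [3.2941, 3.5294, 0.0000]

First-step conditioning: h[2] = 0; for i ≠ 2, h[i] = 1 + Σ_k P[i][k]·h[k].
  h[0] = 1 + 1/4·h[0] + 5/12·h[1]
  h[1] = 1 + 1/2·h[0] + 1/4·h[1]
Solving the 2×2 linear system over states ≠ 2 gives exactly h = [56/17, 60/17, 0] (h[2] = 0 is the target).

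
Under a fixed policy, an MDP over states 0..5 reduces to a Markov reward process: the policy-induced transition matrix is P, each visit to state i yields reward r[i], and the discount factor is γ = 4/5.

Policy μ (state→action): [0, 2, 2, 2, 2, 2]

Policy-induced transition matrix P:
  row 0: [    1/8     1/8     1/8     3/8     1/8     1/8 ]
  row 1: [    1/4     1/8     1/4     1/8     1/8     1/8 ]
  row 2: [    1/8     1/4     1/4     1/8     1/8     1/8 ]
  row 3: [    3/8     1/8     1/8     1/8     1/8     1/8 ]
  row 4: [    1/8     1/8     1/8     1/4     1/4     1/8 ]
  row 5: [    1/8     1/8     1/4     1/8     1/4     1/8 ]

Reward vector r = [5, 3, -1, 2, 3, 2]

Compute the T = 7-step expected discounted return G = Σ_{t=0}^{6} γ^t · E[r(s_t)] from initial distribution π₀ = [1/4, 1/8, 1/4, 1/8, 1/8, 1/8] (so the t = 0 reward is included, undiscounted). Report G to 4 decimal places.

G = 9.0942

t=0: π = [0.2500, 0.1250, 0.2500, 0.1250, 0.1250, 0.1250], E[r] = 2.2500, γ^t·E[r] = 2.250000, running G = 2.250000
t=1: π = [0.1719, 0.1563, 0.1875, 0.2031, 0.1563, 0.1250], E[r] = 2.2656, γ^t·E[r] = 1.812500, running G = 4.062500
t=2: π = [0.1953, 0.1484, 0.1836, 0.1875, 0.1602, 0.1250], E[r] = 2.3438, γ^t·E[r] = 1.500000, running G = 5.562500
t=3: π = [0.1904, 0.1479, 0.1821, 0.1938, 0.1606, 0.1250], E[r] = 2.3335, γ^t·E[r] = 1.194750, running G = 6.757250
t=4: π = [0.1920, 0.1478, 0.1819, 0.1927, 0.1607, 0.1250], E[r] = 2.3387, γ^t·E[r] = 0.957925, running G = 7.715175
t=5: π = [0.1916, 0.1477, 0.1818, 0.1931, 0.1607, 0.1250], E[r] = 2.3379, γ^t·E[r] = 0.766078, running G = 8.481253
t=6: π = [0.1917, 0.1477, 0.1818, 0.1930, 0.1607, 0.1250], E[r] = 2.3382, γ^t·E[r] = 0.612942, running G = 9.094195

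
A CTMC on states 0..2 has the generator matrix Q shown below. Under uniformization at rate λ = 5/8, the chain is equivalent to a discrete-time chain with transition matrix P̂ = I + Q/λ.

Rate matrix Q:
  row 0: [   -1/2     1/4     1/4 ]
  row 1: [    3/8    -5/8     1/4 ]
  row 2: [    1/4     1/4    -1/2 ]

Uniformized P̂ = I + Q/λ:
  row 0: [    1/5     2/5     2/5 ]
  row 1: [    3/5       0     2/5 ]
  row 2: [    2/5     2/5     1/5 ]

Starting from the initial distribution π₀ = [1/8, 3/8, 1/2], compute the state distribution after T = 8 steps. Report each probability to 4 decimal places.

π = [0.3809, 0.2858, 0.3333]

t=0: π = [0.1250, 0.3750, 0.5000]
t=1: π = [0.4500, 0.2500, 0.3000]
t=2: π = [0.3600, 0.3000, 0.3400]
t=3: π = [0.3880, 0.2800, 0.3320]
t=4: π = [0.3784, 0.2880, 0.3336]
t=5: π = [0.3819, 0.2848, 0.3333]
t=6: π = [0.3806, 0.2861, 0.3333]
t=7: π = [0.3811, 0.2856, 0.3333]
t=8: π = [0.3809, 0.2858, 0.3333]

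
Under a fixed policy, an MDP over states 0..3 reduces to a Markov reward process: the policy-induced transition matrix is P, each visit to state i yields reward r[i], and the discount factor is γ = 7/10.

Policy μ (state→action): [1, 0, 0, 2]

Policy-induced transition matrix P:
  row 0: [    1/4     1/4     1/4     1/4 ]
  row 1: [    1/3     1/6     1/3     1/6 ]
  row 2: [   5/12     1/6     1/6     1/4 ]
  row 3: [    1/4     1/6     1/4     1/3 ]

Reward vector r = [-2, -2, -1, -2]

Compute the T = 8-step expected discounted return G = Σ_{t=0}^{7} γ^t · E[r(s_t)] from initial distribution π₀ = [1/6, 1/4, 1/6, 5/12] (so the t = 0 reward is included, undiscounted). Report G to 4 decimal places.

G = -5.5828

t=0: π = [0.1667, 0.2500, 0.1667, 0.4167], E[r] = -1.8333, γ^t·E[r] = -1.833333, running G = -1.833333
t=1: π = [0.2986, 0.1806, 0.2569, 0.2639], E[r] = -1.7431, γ^t·E[r] = -1.220139, running G = -3.053472
t=2: π = [0.3079, 0.1916, 0.2436, 0.2569], E[r] = -1.7564, γ^t·E[r] = -0.860619, running G = -3.914091
t=3: π = [0.3066, 0.1923, 0.2457, 0.2554], E[r] = -1.7543, γ^t·E[r] = -0.601739, running G = -4.515830
t=4: π = [0.3070, 0.1922, 0.2456, 0.2553], E[r] = -1.7544, γ^t·E[r] = -0.421242, running G = -4.937072
t=5: π = [0.3069, 0.1922, 0.2456, 0.2553], E[r] = -1.7544, γ^t·E[r] = -0.294870, running G = -5.231942
t=6: π = [0.3069, 0.1922, 0.2456, 0.2553], E[r] = -1.7544, γ^t·E[r] = -0.206408, running G = -5.438350
t=7: π = [0.3069, 0.1922, 0.2456, 0.2553], E[r] = -1.7544, γ^t·E[r] = -0.144486, running G = -5.582836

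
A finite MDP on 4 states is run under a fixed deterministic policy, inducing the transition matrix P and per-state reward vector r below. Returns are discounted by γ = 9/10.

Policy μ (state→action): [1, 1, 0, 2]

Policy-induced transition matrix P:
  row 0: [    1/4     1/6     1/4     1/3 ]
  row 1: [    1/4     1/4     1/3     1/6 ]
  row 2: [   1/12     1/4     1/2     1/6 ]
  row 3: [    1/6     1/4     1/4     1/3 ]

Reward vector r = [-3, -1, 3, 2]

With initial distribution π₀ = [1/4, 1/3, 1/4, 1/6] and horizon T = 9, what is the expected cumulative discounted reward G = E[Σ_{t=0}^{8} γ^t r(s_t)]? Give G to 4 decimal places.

G = 3.9751

t=0: π = [0.2500, 0.3333, 0.2500, 0.1667], E[r] = 0.0000, γ^t·E[r] = 0.000000, running G = 0.000000
t=1: π = [0.1944, 0.2292, 0.3403, 0.2361], E[r] = 0.6806, γ^t·E[r] = 0.612500, running G = 0.612500
t=2: π = [0.1736, 0.2338, 0.3542, 0.2384], E[r] = 0.7847, γ^t·E[r] = 0.635625, running G = 1.248125
t=3: π = [0.1711, 0.2355, 0.3580, 0.2353], E[r] = 0.7959, γ^t·E[r] = 0.580219, running G = 1.828344
t=4: π = [0.1707, 0.2357, 0.3591, 0.2344], E[r] = 0.7983, γ^t·E[r] = 0.523779, running G = 2.352123
t=5: π = [0.1706, 0.2358, 0.3594, 0.2342], E[r] = 0.7991, γ^t·E[r] = 0.471834, running G = 2.823957
t=6: π = [0.1706, 0.2358, 0.3595, 0.2341], E[r] = 0.7993, γ^t·E[r] = 0.424759, running G = 3.248716
t=7: π = [0.1706, 0.2358, 0.3595, 0.2341], E[r] = 0.7993, γ^t·E[r] = 0.382309, running G = 3.631025
t=8: π = [0.1706, 0.2358, 0.3595, 0.2341], E[r] = 0.7993, γ^t·E[r] = 0.344084, running G = 3.975109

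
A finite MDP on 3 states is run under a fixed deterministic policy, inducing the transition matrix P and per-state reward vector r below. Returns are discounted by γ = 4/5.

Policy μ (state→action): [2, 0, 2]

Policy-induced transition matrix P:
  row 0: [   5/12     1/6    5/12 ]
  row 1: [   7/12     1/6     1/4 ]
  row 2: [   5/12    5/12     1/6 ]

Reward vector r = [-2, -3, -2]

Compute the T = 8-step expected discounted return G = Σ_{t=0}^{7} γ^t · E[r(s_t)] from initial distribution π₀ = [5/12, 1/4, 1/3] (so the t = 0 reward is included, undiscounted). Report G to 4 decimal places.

t=0: π = [0.4167, 0.2500, 0.3333], E[r] = -2.2500, γ^t·E[r] = -2.250000, running G = -2.250000
t=1: π = [0.4583, 0.2500, 0.2917], E[r] = -2.2500, γ^t·E[r] = -1.800000, running G = -4.050000
t=2: π = [0.4583, 0.2396, 0.3021], E[r] = -2.2396, γ^t·E[r] = -1.433333, running G = -5.483333
t=3: π = [0.4566, 0.2422, 0.3012], E[r] = -2.2422, γ^t·E[r] = -1.148000, running G = -6.631333
t=4: π = [0.4570, 0.2420, 0.3010], E[r] = -2.2420, γ^t·E[r] = -0.918311, running G = -7.549644
t=5: π = [0.4570, 0.2419, 0.3011], E[r] = -2.2419, γ^t·E[r] = -0.734631, running G = -8.284276
t=6: π = [0.4570, 0.2419, 0.3011], E[r] = -2.2419, γ^t·E[r] = -0.587711, running G = -8.871986
t=7: π = [0.4570, 0.2419, 0.3011], E[r] = -2.2419, γ^t·E[r] = -0.470168, running G = -9.342154

G = -9.3422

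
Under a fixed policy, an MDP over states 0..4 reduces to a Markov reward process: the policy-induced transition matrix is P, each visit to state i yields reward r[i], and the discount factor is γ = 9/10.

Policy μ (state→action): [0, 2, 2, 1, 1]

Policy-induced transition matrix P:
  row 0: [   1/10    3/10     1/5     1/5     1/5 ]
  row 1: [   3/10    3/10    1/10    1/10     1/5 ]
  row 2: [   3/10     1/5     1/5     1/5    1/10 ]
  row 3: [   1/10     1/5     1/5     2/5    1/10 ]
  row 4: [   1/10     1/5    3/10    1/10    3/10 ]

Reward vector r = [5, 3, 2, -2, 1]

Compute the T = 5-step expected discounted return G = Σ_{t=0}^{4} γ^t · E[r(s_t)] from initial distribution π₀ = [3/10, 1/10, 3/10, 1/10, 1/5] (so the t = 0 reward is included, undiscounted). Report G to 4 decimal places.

t=0: π = [0.3000, 0.1000, 0.3000, 0.1000, 0.2000], E[r] = 2.4000, γ^t·E[r] = 2.400000, running G = 2.400000
t=1: π = [0.1800, 0.2400, 0.2100, 0.1900, 0.1800], E[r] = 1.8400, γ^t·E[r] = 1.656000, running G = 4.056000
t=2: π = [0.1900, 0.2420, 0.1940, 0.1960, 0.1780], E[r] = 1.8500, γ^t·E[r] = 1.498500, running G = 5.554500
t=3: π = [0.1872, 0.2432, 0.1936, 0.1972, 0.1788], E[r] = 1.8372, γ^t·E[r] = 1.339319, running G = 6.893819
t=4: π = [0.1874, 0.2430, 0.1936, 0.1972, 0.1788], E[r] = 1.8374, γ^t·E[r] = 1.205492, running G = 8.099311

G = 8.0993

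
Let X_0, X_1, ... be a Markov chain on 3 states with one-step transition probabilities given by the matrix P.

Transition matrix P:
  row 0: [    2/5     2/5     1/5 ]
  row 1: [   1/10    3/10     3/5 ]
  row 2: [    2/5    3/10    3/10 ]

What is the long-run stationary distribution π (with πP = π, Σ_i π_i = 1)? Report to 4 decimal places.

π = [0.3010, 0.3301, 0.3689]

Balance equations π_j = Σ_i π_i·P[i][j]:
  π_0 = 2/5·π_0 + 1/10·π_1 + 2/5·π_2
  π_1 = 2/5·π_0 + 3/10·π_1 + 3/10·π_2
  normalize: π_0 + π_1 + π_2 = 1
Solving the linear system gives exactly π = [31/103, 34/103, 38/103].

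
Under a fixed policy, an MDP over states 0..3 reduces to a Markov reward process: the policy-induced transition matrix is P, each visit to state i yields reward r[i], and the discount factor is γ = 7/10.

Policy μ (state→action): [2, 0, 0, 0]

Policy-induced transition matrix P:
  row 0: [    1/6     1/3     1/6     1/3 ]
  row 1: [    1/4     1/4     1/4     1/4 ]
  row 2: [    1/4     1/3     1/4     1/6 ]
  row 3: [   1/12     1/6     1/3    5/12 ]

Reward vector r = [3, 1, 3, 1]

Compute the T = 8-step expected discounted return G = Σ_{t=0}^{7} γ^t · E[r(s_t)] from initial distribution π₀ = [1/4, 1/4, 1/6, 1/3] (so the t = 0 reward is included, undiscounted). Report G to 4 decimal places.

G = 5.8594

t=0: π = [0.2500, 0.2500, 0.1667, 0.3333], E[r] = 1.8333, γ^t·E[r] = 1.833333, running G = 1.833333
t=1: π = [0.1736, 0.2569, 0.2569, 0.3125], E[r] = 1.8611, γ^t·E[r] = 1.302778, running G = 3.136111
t=2: π = [0.1834, 0.2598, 0.2616, 0.2951], E[r] = 1.8900, γ^t·E[r] = 0.926123, running G = 4.062234
t=3: π = [0.1855, 0.2625, 0.2593, 0.2927], E[r] = 1.8897, γ^t·E[r] = 0.648154, running G = 4.710387
t=4: π = [0.1858, 0.2627, 0.2589, 0.2926], E[r] = 1.8894, γ^t·E[r] = 0.453640, running G = 5.164027
t=5: π = [0.1857, 0.2627, 0.2589, 0.2927], E[r] = 1.8893, γ^t·E[r] = 0.317536, running G = 5.481563
t=6: π = [0.1857, 0.2627, 0.2589, 0.2927], E[r] = 1.8893, γ^t·E[r] = 0.222275, running G = 5.703838
t=7: π = [0.1857, 0.2627, 0.2589, 0.2927], E[r] = 1.8893, γ^t·E[r] = 0.155592, running G = 5.859431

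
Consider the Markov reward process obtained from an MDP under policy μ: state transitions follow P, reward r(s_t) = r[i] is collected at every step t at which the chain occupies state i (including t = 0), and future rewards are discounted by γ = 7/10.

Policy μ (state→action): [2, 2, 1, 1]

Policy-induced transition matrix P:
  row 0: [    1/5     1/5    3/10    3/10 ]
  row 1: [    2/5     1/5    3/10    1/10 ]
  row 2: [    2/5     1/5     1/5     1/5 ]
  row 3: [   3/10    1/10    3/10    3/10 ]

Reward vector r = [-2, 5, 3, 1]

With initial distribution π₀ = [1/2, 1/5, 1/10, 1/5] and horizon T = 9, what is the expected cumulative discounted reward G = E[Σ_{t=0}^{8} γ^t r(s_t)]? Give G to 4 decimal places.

G = 3.4742

t=0: π = [0.5000, 0.2000, 0.1000, 0.2000], E[r] = 0.5000, γ^t·E[r] = 0.500000, running G = 0.500000
t=1: π = [0.2800, 0.1800, 0.2900, 0.2500], E[r] = 1.4600, γ^t·E[r] = 1.022000, running G = 1.522000
t=2: π = [0.3190, 0.1750, 0.2710, 0.2350], E[r] = 1.2850, γ^t·E[r] = 0.629650, running G = 2.151650
t=3: π = [0.3127, 0.1765, 0.2729, 0.2379], E[r] = 1.3137, γ^t·E[r] = 0.450599, running G = 2.602249
t=4: π = [0.3137, 0.1762, 0.2727, 0.2374], E[r] = 1.3093, γ^t·E[r] = 0.314351, running G = 2.916600
t=5: π = [0.3135, 0.1763, 0.2727, 0.2375], E[r] = 1.3099, γ^t·E[r] = 0.220158, running G = 3.136758
t=6: π = [0.3135, 0.1763, 0.2727, 0.2375], E[r] = 1.3098, γ^t·E[r] = 0.154099, running G = 3.290857
t=7: π = [0.3135, 0.1763, 0.2727, 0.2375], E[r] = 1.3098, γ^t·E[r] = 0.107871, running G = 3.398728
t=8: π = [0.3135, 0.1763, 0.2727, 0.2375], E[r] = 1.3098, γ^t·E[r] = 0.075509, running G = 3.474237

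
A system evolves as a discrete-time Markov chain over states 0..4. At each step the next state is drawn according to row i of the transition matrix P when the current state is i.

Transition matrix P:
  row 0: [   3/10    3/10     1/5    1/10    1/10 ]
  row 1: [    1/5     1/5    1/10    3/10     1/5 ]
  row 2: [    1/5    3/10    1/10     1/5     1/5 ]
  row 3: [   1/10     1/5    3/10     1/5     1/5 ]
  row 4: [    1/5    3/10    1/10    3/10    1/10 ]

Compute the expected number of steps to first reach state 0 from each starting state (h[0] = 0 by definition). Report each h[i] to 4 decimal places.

First-step conditioning: h[0] = 0; for i ≠ 0, h[i] = 1 + Σ_k P[i][k]·h[k].
  h[1] = 1 + 1/5·h[1] + 1/10·h[2] + 3/10·h[3] + 1/5·h[4]
  h[2] = 1 + 3/10·h[1] + 1/10·h[2] + 1/5·h[3] + 1/5·h[4]
  h[3] = 1 + 1/5·h[1] + 3/10·h[2] + 1/5·h[3] + 1/5·h[4]
  h[4] = 1 + 3/10·h[1] + 1/10·h[2] + 3/10·h[3] + 1/10·h[4]
Solving the 4×4 linear system over states ≠ 0 gives exactly h = [0, 224/39, 74/13, 244/39, 224/39] (h[0] = 0 is the target).

h = [0.0000, 5.7436, 5.6923, 6.2564, 5.7436]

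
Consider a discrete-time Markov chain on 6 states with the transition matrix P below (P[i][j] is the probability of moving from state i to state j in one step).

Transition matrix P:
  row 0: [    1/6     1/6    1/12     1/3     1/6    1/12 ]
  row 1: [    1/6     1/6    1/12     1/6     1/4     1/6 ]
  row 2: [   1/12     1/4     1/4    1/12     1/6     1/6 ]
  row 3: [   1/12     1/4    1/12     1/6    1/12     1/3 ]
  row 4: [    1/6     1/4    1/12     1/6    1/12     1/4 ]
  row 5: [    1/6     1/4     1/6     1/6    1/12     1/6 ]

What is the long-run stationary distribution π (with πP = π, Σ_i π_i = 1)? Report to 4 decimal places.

Balance equations π_j = Σ_i π_i·P[i][j]:
  π_0 = 1/6·π_0 + 1/6·π_1 + 1/12·π_2 + 1/12·π_3 + 1/6·π_4 + 1/6·π_5
  π_1 = 1/6·π_0 + 1/6·π_1 + 1/4·π_2 + 1/4·π_3 + 1/4·π_4 + 1/4·π_5
  π_2 = 1/12·π_0 + 1/12·π_1 + 1/4·π_2 + 1/12·π_3 + 1/12·π_4 + 1/6·π_5
  π_3 = 1/3·π_0 + 1/6·π_1 + 1/12·π_2 + 1/6·π_3 + 1/6·π_4 + 1/6·π_5
  π_4 = 1/6·π_0 + 1/4·π_1 + 1/6·π_2 + 1/12·π_3 + 1/12·π_4 + 1/12·π_5
  normalize: π_0 + π_1 + π_2 + π_3 + π_4 + π_5 = 1
Solving the linear system gives exactly π = [3201/22595, 4968/22595, 2704/22595, 4074/22595, 3203/22595, 889/4519].

π = [0.1417, 0.2199, 0.1197, 0.1803, 0.1418, 0.1967]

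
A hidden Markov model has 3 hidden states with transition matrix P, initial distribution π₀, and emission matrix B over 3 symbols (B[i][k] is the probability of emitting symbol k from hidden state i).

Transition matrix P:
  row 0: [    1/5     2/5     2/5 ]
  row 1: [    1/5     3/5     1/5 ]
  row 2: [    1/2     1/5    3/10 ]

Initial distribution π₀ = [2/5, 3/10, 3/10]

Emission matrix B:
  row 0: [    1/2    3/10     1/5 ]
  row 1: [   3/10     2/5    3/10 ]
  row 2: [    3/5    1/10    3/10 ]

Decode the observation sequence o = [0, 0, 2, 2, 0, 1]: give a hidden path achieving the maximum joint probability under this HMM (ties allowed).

t=0: δ = [2.000e-01, 9.000e-02, 1.800e-01]  (obs o_0=0)
t=1: δ = [4.500e-02, 2.400e-02, 4.800e-02]  ψ = [2, 0, 0]  (obs o_1=0)
t=2: δ = [4.800e-03, 5.400e-03, 5.400e-03]  ψ = [2, 0, 0]  (obs o_2=2)
t=3: δ = [5.400e-04, 9.720e-04, 5.760e-04]  ψ = [2, 1, 0]  (obs o_3=2)
t=4: δ = [1.440e-04, 1.750e-04, 1.296e-04]  ψ = [2, 1, 0]  (obs o_4=0)
t=5: δ = [1.944e-05, 4.199e-05, 5.760e-06]  ψ = [2, 1, 0]  (obs o_5=1)
backtrack: best end state = 1; path = [2, 0, 1, 1, 1, 1]

path = [2, 0, 1, 1, 1, 1]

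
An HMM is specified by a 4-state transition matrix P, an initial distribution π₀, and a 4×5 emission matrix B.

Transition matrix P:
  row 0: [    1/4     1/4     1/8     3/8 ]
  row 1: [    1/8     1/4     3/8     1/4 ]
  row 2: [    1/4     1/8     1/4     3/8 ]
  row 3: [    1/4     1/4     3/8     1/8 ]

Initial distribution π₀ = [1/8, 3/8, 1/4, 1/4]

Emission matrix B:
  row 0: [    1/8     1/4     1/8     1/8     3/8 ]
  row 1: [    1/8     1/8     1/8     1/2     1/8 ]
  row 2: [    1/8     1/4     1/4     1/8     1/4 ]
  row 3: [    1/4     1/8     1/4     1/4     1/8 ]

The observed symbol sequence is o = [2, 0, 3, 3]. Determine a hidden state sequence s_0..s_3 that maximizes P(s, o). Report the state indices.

t=0: δ = [1.562e-02, 4.688e-02, 6.250e-02, 6.250e-02]  (obs o_0=2)
t=1: δ = [1.953e-03, 1.953e-03, 2.930e-03, 5.859e-03]  ψ = [2, 3, 3, 2]  (obs o_1=0)
t=2: δ = [1.831e-04, 7.324e-04, 2.747e-04, 2.747e-04]  ψ = [3, 3, 3, 2]  (obs o_2=3)
t=3: δ = [1.144e-05, 9.155e-05, 3.433e-05, 4.578e-05]  ψ = [1, 1, 1, 1]  (obs o_3=3)
backtrack: best end state = 1; path = [2, 3, 1, 1]

path = [2, 3, 1, 1]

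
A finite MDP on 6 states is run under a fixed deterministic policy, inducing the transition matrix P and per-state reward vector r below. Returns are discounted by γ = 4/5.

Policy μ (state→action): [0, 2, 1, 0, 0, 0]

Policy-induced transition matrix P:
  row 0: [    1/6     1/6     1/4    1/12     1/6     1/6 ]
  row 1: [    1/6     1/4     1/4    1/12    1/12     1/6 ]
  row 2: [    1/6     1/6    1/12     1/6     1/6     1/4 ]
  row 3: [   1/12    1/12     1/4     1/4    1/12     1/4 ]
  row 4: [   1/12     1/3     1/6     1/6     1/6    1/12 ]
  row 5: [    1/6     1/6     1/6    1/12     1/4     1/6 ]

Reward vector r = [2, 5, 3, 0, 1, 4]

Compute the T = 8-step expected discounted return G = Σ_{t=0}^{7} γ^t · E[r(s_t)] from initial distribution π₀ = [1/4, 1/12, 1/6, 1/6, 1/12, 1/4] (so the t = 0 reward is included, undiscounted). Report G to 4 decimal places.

G = 11.0501

t=0: π = [0.2500, 0.0833, 0.1667, 0.1667, 0.0833, 0.2500], E[r] = 2.5000, γ^t·E[r] = 2.500000, running G = 2.500000
t=1: π = [0.1458, 0.1736, 0.1944, 0.1319, 0.1667, 0.1875], E[r] = 2.6597, γ^t·E[r] = 2.127778, running G = 4.627778
t=2: π = [0.1418, 0.1979, 0.1881, 0.1354, 0.1568, 0.1800], E[r] = 2.7141, γ^t·E[r] = 1.737037, running G = 6.364815
t=3: π = [0.1423, 0.1980, 0.1906, 0.1346, 0.1539, 0.1806], E[r] = 2.7226, γ^t·E[r] = 1.393951, running G = 7.758765
t=4: π = [0.1426, 0.1976, 0.1904, 0.1345, 0.1540, 0.1809], E[r] = 2.7221, γ^t·E[r] = 1.114968, running G = 8.873733
t=5: π = [0.1426, 0.1976, 0.1904, 0.1344, 0.1541, 0.1809], E[r] = 2.7220, γ^t·E[r] = 0.891940, running G = 9.765674
t=6: π = [0.1426, 0.1976, 0.1904, 0.1344, 0.1541, 0.1809], E[r] = 2.7220, γ^t·E[r] = 0.713559, running G = 10.479233
t=7: π = [0.1426, 0.1976, 0.1904, 0.1344, 0.1541, 0.1809], E[r] = 2.7220, γ^t·E[r] = 0.570849, running G = 11.050081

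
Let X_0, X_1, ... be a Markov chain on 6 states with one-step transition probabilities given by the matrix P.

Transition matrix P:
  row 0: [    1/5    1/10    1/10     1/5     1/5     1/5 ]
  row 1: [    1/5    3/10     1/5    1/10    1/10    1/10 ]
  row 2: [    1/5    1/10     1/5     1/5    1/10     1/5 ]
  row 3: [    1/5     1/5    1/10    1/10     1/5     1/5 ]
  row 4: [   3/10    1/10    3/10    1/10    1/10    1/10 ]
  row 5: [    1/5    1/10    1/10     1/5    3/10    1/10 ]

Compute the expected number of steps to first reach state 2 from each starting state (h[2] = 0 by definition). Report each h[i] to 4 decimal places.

h = [6.6263, 5.9677, 0.0000, 6.5665, 5.4368, 6.5182]

First-step conditioning: h[2] = 0; for i ≠ 2, h[i] = 1 + Σ_k P[i][k]·h[k].
  h[0] = 1 + 1/5·h[0] + 1/10·h[1] + 1/5·h[3] + 1/5·h[4] + 1/5·h[5]
  h[1] = 1 + 1/5·h[0] + 3/10·h[1] + 1/10·h[3] + 1/10·h[4] + 1/10·h[5]
  h[3] = 1 + 1/5·h[0] + 1/5·h[1] + 1/10·h[3] + 1/5·h[4] + 1/5·h[5]
  h[4] = 1 + 3/10·h[0] + 1/10·h[1] + 1/10·h[3] + 1/10·h[4] + 1/10·h[5]
  h[5] = 1 + 1/5·h[0] + 1/10·h[1] + 1/5·h[3] + 3/10·h[4] + 1/10·h[5]
Solving the 5×5 linear system over states ≠ 2 gives exactly h = [2465/372, 185/31, 0, 13435/2046, 4045/744, 53345/8184] (h[2] = 0 is the target).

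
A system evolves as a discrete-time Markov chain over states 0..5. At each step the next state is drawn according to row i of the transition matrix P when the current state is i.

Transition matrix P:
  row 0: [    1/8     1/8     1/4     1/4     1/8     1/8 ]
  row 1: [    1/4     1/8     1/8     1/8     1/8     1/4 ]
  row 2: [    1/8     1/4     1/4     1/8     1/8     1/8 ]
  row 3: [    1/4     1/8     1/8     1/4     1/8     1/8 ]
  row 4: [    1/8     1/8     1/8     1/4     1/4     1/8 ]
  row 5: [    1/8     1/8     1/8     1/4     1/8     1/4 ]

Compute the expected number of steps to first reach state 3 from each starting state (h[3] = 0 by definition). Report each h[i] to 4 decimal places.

First-step conditioning: h[3] = 0; for i ≠ 3, h[i] = 1 + Σ_k P[i][k]·h[k].
  h[0] = 1 + 1/8·h[0] + 1/8·h[1] + 1/4·h[2] + 1/8·h[4] + 1/8·h[5]
  h[1] = 1 + 1/4·h[0] + 1/8·h[1] + 1/8·h[2] + 1/8·h[4] + 1/4·h[5]
  h[2] = 1 + 1/8·h[0] + 1/4·h[1] + 1/4·h[2] + 1/8·h[4] + 1/8·h[5]
  h[4] = 1 + 1/8·h[0] + 1/8·h[1] + 1/8·h[2] + 1/4·h[4] + 1/8·h[5]
  h[5] = 1 + 1/8·h[0] + 1/8·h[1] + 1/8·h[2] + 1/8·h[4] + 1/4·h[5]
Solving the 5×5 linear system over states ≠ 3 gives exactly h = [304/63, 16/3, 346/63, 0, 298/63, 298/63] (h[3] = 0 is the target).

h = [4.8254, 5.3333, 5.4921, 0.0000, 4.7302, 4.7302]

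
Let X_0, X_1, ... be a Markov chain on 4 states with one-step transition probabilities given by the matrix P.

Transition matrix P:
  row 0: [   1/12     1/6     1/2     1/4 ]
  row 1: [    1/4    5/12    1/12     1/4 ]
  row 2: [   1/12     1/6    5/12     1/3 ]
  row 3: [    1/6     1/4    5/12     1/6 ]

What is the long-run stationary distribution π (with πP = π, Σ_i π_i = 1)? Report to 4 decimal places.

π = [0.1466, 0.2508, 0.3453, 0.2573]

Balance equations π_j = Σ_i π_i·P[i][j]:
  π_0 = 1/12·π_0 + 1/4·π_1 + 1/12·π_2 + 1/6·π_3
  π_1 = 1/6·π_0 + 5/12·π_1 + 1/6·π_2 + 1/4·π_3
  π_2 = 1/2·π_0 + 1/12·π_1 + 5/12·π_2 + 5/12·π_3
  normalize: π_0 + π_1 + π_2 + π_3 = 1
Solving the linear system gives exactly π = [45/307, 77/307, 106/307, 79/307].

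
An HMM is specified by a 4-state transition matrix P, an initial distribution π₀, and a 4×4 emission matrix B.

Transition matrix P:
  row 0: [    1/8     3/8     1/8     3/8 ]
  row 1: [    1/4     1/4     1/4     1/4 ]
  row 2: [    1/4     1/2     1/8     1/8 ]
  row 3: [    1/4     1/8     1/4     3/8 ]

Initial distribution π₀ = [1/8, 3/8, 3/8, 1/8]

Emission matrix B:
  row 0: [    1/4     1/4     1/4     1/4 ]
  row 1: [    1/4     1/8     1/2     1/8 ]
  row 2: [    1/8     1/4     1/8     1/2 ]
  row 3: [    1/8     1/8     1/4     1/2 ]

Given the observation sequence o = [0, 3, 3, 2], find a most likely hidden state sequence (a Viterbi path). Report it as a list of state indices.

t=0: δ = [3.125e-02, 9.375e-02, 4.688e-02, 1.562e-02]  (obs o_0=0)
t=1: δ = [5.859e-03, 2.930e-03, 1.172e-02, 1.172e-02]  ψ = [1, 1, 1, 1]  (obs o_1=3)
t=2: δ = [7.324e-04, 7.324e-04, 1.465e-03, 2.197e-03]  ψ = [2, 2, 3, 3]  (obs o_2=3)
t=3: δ = [1.373e-04, 3.662e-04, 6.866e-05, 2.060e-04]  ψ = [3, 2, 3, 3]  (obs o_3=2)
backtrack: best end state = 1; path = [1, 3, 2, 1]

path = [1, 3, 2, 1]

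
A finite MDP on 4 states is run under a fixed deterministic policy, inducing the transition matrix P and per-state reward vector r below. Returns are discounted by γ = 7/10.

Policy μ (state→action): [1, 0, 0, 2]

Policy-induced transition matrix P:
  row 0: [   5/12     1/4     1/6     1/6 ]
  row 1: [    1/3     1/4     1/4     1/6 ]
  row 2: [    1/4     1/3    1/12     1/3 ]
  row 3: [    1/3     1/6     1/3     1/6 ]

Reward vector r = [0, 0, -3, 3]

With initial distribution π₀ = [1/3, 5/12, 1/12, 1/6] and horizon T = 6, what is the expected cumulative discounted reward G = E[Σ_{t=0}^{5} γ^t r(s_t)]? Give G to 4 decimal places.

G = 0.1608

t=0: π = [0.3333, 0.4167, 0.0833, 0.1667], E[r] = 0.2500, γ^t·E[r] = 0.250000, running G = 0.250000
t=1: π = [0.3542, 0.2431, 0.2222, 0.1806], E[r] = -0.1250, γ^t·E[r] = -0.087500, running G = 0.162500
t=2: π = [0.3443, 0.2535, 0.1985, 0.2037], E[r] = 0.0156, γ^t·E[r] = 0.007656, running G = 0.170156
t=3: π = [0.3455, 0.2496, 0.2052, 0.1997], E[r] = -0.0163, γ^t·E[r] = -0.005607, running G = 0.164549
t=4: π = [0.3450, 0.2505, 0.2037, 0.2009], E[r] = -0.0084, γ^t·E[r] = -0.002009, running G = 0.162540
t=5: π = [0.3451, 0.2502, 0.2040, 0.2006], E[r] = -0.0103, γ^t·E[r] = -0.001732, running G = 0.160808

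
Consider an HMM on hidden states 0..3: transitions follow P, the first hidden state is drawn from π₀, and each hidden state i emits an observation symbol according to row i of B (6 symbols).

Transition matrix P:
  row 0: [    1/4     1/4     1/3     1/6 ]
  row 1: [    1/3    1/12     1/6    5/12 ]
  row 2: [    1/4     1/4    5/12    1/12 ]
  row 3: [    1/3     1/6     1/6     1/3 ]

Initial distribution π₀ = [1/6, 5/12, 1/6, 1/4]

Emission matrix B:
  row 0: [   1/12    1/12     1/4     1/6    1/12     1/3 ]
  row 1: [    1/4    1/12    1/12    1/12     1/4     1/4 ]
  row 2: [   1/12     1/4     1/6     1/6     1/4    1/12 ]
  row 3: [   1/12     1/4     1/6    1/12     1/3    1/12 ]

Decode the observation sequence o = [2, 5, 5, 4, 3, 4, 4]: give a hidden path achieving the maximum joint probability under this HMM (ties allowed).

path = [3, 0, 0, 2, 2, 2, 2]

t=0: δ = [4.167e-02, 3.472e-02, 2.778e-02, 4.167e-02]  (obs o_0=2)
t=1: δ = [4.630e-03, 2.604e-03, 1.157e-03, 1.206e-03]  ψ = [3, 0, 0, 1]  (obs o_1=5)
t=2: δ = [3.858e-04, 2.894e-04, 1.286e-04, 9.042e-05]  ψ = [0, 0, 0, 1]  (obs o_2=5)
t=3: δ = [8.038e-06, 2.411e-05, 3.215e-05, 4.019e-05]  ψ = [0, 0, 0, 1]  (obs o_3=4)
t=4: δ = [2.233e-06, 6.698e-07, 2.233e-06, 1.116e-06]  ψ = [3, 2, 2, 3]  (obs o_4=3)
t=5: δ = [4.651e-08, 1.395e-07, 2.326e-07, 1.240e-07]  ψ = [0, 0, 2, 0]  (obs o_5=4)
t=6: δ = [4.845e-09, 1.454e-08, 2.423e-08, 1.938e-08]  ψ = [2, 2, 2, 1]  (obs o_6=4)
backtrack: best end state = 2; path = [3, 0, 0, 2, 2, 2, 2]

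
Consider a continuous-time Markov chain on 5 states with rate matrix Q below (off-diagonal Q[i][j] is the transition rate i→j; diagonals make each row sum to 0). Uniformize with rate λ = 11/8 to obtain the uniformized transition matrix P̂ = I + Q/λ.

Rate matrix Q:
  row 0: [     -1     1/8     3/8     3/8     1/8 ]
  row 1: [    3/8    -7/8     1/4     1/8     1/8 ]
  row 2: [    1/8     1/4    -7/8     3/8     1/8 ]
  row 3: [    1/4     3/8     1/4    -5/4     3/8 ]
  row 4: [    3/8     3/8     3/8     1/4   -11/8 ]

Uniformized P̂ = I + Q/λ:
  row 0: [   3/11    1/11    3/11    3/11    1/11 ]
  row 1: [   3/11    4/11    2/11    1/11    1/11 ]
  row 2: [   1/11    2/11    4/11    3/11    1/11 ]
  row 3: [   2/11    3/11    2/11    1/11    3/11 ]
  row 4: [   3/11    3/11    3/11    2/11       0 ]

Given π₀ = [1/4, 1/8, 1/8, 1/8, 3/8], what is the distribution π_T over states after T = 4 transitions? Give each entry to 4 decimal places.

π = [0.2088, 0.2324, 0.2582, 0.1862, 0.1144]

t=0: π = [0.2500, 0.1250, 0.1250, 0.1250, 0.3750]
t=1: π = [0.2386, 0.2273, 0.2614, 0.1932, 0.0795]
t=2: π = [0.2076, 0.2262, 0.2583, 0.1890, 0.1188]
t=3: π = [0.2086, 0.2321, 0.2585, 0.1864, 0.1145]
t=4: π = [0.2088, 0.2324, 0.2582, 0.1862, 0.1144]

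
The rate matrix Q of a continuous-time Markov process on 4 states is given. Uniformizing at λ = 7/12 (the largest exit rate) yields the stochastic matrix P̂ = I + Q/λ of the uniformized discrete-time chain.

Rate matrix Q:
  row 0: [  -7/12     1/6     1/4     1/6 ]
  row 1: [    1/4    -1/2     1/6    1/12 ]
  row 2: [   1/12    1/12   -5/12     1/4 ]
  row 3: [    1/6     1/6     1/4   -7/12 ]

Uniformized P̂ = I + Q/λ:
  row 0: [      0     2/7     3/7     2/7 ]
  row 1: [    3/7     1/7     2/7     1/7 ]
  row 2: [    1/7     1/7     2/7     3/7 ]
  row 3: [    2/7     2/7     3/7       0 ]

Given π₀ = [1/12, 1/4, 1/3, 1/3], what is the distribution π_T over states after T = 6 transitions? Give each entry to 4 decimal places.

t=0: π = [0.0833, 0.2500, 0.3333, 0.3333]
t=1: π = [0.2500, 0.2024, 0.3452, 0.2024]
t=2: π = [0.1939, 0.2075, 0.3503, 0.2483]
t=3: π = [0.2099, 0.2060, 0.3489, 0.2352]
t=4: π = [0.2053, 0.2064, 0.3493, 0.2389]
t=5: π = [0.2066, 0.2063, 0.3492, 0.2379]
t=6: π = [0.2063, 0.2064, 0.3492, 0.2382]

π = [0.2063, 0.2064, 0.3492, 0.2382]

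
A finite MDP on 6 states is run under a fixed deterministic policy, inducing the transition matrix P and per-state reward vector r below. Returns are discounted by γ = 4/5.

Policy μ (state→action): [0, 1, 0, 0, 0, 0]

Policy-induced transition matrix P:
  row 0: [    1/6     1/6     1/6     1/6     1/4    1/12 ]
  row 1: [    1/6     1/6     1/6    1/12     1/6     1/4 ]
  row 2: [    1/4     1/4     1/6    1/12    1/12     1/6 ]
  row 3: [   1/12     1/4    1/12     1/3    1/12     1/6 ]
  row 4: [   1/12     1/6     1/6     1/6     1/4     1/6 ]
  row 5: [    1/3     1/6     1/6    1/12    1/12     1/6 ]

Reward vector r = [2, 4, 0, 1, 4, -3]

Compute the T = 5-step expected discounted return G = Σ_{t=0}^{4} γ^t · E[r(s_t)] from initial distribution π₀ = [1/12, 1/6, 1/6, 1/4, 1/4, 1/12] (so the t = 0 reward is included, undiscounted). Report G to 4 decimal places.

t=0: π = [0.0833, 0.1667, 0.1667, 0.2500, 0.2500, 0.0833], E[r] = 1.8333, γ^t·E[r] = 1.833333, running G = 1.833333
t=1: π = [0.1528, 0.2014, 0.1458, 0.1736, 0.1528, 0.1736], E[r] = 1.3750, γ^t·E[r] = 1.100000, running G = 2.933333
t=2: π = [0.1806, 0.1933, 0.1522, 0.1522, 0.1510, 0.1707], E[r] = 1.3785, γ^t·E[r] = 0.882222, running G = 3.815556
t=3: π = [0.1825, 0.1920, 0.1540, 0.1490, 0.1547, 0.1677], E[r] = 1.3979, γ^t·E[r] = 0.715704, running G = 4.531259
t=4: π = [0.1821, 0.1919, 0.1542, 0.1487, 0.1555, 0.1675], E[r] = 1.4004, γ^t·E[r] = 0.573620, running G = 5.104879

G = 5.1049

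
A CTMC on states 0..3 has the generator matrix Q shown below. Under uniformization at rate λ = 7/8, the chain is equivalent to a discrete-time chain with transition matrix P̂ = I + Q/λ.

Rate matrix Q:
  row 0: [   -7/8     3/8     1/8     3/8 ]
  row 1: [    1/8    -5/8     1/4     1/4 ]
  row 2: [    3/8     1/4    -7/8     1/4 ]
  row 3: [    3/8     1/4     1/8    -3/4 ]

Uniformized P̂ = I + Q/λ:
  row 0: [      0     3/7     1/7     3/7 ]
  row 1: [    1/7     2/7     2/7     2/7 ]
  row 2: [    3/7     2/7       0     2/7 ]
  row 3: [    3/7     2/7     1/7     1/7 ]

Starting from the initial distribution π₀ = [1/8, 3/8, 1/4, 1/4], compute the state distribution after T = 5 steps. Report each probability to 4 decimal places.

t=0: π = [0.1250, 0.3750, 0.2500, 0.2500]
t=1: π = [0.2679, 0.3036, 0.1607, 0.2679]
t=2: π = [0.2270, 0.3240, 0.1633, 0.2857]
t=3: π = [0.2387, 0.3181, 0.1658, 0.2773]
t=4: π = [0.2354, 0.3198, 0.1646, 0.2802]
t=5: π = [0.2363, 0.3193, 0.1650, 0.2793]

π = [0.2363, 0.3193, 0.1650, 0.2793]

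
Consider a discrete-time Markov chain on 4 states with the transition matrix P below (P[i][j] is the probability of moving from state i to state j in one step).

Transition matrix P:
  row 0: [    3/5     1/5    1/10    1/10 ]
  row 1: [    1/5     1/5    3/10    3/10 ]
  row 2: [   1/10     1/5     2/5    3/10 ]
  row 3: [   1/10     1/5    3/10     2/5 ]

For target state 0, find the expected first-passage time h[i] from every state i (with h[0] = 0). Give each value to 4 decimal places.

First-step conditioning: h[0] = 0; for i ≠ 0, h[i] = 1 + Σ_k P[i][k]·h[k].
  h[1] = 1 + 1/5·h[1] + 3/10·h[2] + 3/10·h[3]
  h[2] = 1 + 1/5·h[1] + 2/5·h[2] + 3/10·h[3]
  h[3] = 1 + 1/5·h[1] + 3/10·h[2] + 2/5·h[3]
Solving the 3×3 linear system over states ≠ 0 gives exactly h = [0, 15/2, 25/3, 25/3] (h[0] = 0 is the target).

h = [0.0000, 7.5000, 8.3333, 8.3333]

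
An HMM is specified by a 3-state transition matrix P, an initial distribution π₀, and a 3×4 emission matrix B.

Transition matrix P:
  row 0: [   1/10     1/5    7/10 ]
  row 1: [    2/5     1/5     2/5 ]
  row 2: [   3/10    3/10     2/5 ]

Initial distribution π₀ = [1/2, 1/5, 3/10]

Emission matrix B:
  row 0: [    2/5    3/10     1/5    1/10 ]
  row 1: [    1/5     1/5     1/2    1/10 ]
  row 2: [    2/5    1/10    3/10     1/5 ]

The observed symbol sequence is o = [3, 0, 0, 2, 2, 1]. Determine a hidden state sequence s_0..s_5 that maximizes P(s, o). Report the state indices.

path = [0, 2, 0, 2, 1, 0]

t=0: δ = [5.000e-02, 2.000e-02, 6.000e-02]  (obs o_0=3)
t=1: δ = [7.200e-03, 3.600e-03, 1.400e-02]  ψ = [2, 2, 0]  (obs o_1=0)
t=2: δ = [1.680e-03, 8.400e-04, 2.240e-03]  ψ = [2, 2, 2]  (obs o_2=0)
t=3: δ = [1.344e-04, 3.360e-04, 3.528e-04]  ψ = [2, 2, 0]  (obs o_3=2)
t=4: δ = [2.688e-05, 5.292e-05, 4.234e-05]  ψ = [1, 2, 2]  (obs o_4=2)
t=5: δ = [6.350e-06, 2.540e-06, 2.117e-06]  ψ = [1, 2, 1]  (obs o_5=1)
backtrack: best end state = 0; path = [0, 2, 0, 2, 1, 0]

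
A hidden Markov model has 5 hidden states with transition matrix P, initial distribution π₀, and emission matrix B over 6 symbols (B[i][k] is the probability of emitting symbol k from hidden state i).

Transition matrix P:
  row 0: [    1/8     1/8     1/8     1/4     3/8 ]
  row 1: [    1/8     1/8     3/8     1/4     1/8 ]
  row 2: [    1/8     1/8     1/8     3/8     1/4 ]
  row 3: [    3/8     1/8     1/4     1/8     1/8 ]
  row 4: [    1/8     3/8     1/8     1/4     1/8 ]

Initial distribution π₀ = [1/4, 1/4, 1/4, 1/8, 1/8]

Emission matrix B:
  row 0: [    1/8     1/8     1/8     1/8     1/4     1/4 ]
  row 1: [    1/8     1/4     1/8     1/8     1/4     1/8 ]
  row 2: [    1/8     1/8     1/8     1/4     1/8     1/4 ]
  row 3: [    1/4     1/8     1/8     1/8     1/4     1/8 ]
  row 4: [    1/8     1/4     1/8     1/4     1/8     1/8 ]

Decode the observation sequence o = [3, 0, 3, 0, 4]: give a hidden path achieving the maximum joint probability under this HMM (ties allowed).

t=0: δ = [3.125e-02, 3.125e-02, 6.250e-02, 1.562e-02, 3.125e-02]  (obs o_0=3)
t=1: δ = [9.766e-04, 1.465e-03, 1.465e-03, 5.859e-03, 1.953e-03]  ψ = [2, 4, 1, 2, 2]  (obs o_1=0)
t=2: δ = [2.747e-04, 9.155e-05, 3.662e-04, 9.155e-05, 1.831e-04]  ψ = [3, 3, 3, 3, 3]  (obs o_2=3)
t=3: δ = [5.722e-06, 8.583e-06, 5.722e-06, 3.433e-05, 1.287e-05]  ψ = [2, 4, 2, 2, 0]  (obs o_3=0)
t=4: δ = [3.219e-06, 1.207e-06, 1.073e-06, 1.073e-06, 5.364e-07]  ψ = [3, 4, 3, 3, 3]  (obs o_4=4)
backtrack: best end state = 0; path = [2, 3, 2, 3, 0]

path = [2, 3, 2, 3, 0]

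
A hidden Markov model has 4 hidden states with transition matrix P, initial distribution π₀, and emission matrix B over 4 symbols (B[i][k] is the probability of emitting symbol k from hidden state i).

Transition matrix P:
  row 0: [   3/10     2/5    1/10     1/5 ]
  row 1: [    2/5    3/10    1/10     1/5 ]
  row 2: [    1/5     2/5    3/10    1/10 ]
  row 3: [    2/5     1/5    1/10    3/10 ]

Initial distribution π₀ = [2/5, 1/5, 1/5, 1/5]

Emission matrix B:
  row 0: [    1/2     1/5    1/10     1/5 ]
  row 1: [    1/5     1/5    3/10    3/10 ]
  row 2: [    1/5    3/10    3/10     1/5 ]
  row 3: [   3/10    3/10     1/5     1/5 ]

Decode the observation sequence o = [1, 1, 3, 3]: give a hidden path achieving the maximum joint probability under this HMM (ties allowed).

t=0: δ = [8.000e-02, 4.000e-02, 6.000e-02, 6.000e-02]  (obs o_0=1)
t=1: δ = [4.800e-03, 6.400e-03, 5.400e-03, 5.400e-03]  ψ = [0, 0, 2, 3]  (obs o_1=1)
t=2: δ = [5.120e-04, 6.480e-04, 3.240e-04, 3.240e-04]  ψ = [1, 2, 2, 3]  (obs o_2=3)
t=3: δ = [5.184e-05, 6.144e-05, 1.944e-05, 2.592e-05]  ψ = [1, 0, 2, 1]  (obs o_3=3)
backtrack: best end state = 1; path = [0, 1, 0, 1]

path = [0, 1, 0, 1]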